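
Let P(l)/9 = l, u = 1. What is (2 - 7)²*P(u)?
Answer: 225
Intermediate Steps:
P(l) = 9*l
(2 - 7)²*P(u) = (2 - 7)²*(9*1) = (-5)²*9 = 25*9 = 225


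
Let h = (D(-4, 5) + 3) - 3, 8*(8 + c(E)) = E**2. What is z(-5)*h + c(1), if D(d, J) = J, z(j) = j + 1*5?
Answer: -63/8 ≈ -7.8750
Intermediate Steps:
z(j) = 5 + j (z(j) = j + 5 = 5 + j)
c(E) = -8 + E**2/8
h = 5 (h = (5 + 3) - 3 = 8 - 3 = 5)
z(-5)*h + c(1) = (5 - 5)*5 + (-8 + (1/8)*1**2) = 0*5 + (-8 + (1/8)*1) = 0 + (-8 + 1/8) = 0 - 63/8 = -63/8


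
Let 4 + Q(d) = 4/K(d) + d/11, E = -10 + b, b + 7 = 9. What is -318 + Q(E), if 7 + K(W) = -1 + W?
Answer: -14211/44 ≈ -322.98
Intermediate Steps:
b = 2 (b = -7 + 9 = 2)
K(W) = -8 + W (K(W) = -7 + (-1 + W) = -8 + W)
E = -8 (E = -10 + 2 = -8)
Q(d) = -4 + 4/(-8 + d) + d/11 (Q(d) = -4 + (4/(-8 + d) + d/11) = -4 + 4/(-8 + d) + d/11)
-318 + Q(E) = -318 + (44 + (-44 - 8)*(-8 - 8))/(11*(-8 - 8)) = -318 + (1/11)*(44 - 52*(-16))/(-16) = -318 + (1/11)*(-1/16)*(44 + 832) = -318 + (1/11)*(-1/16)*876 = -318 - 219/44 = -14211/44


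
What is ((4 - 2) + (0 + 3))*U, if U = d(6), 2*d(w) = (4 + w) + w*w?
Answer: 115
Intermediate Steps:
d(w) = 2 + w/2 + w²/2 (d(w) = ((4 + w) + w*w)/2 = ((4 + w) + w²)/2 = (4 + w + w²)/2 = 2 + w/2 + w²/2)
U = 23 (U = 2 + (½)*6 + (½)*6² = 2 + 3 + (½)*36 = 2 + 3 + 18 = 23)
((4 - 2) + (0 + 3))*U = ((4 - 2) + (0 + 3))*23 = (2 + 3)*23 = 5*23 = 115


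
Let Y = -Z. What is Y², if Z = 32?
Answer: 1024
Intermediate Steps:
Y = -32 (Y = -1*32 = -32)
Y² = (-32)² = 1024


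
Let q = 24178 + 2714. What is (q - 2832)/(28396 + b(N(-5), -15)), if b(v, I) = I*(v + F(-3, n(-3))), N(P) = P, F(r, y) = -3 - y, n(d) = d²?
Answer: 24060/28651 ≈ 0.83976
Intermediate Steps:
b(v, I) = I*(-12 + v) (b(v, I) = I*(v + (-3 - 1*(-3)²)) = I*(v + (-3 - 1*9)) = I*(v + (-3 - 9)) = I*(v - 12) = I*(-12 + v))
q = 26892
(q - 2832)/(28396 + b(N(-5), -15)) = (26892 - 2832)/(28396 - 15*(-12 - 5)) = 24060/(28396 - 15*(-17)) = 24060/(28396 + 255) = 24060/28651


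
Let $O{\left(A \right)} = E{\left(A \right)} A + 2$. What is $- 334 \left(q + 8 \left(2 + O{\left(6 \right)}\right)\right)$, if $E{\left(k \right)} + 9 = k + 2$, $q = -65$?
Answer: $27054$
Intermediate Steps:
$E{\left(k \right)} = -7 + k$ ($E{\left(k \right)} = -9 + \left(k + 2\right) = -9 + \left(2 + k\right) = -7 + k$)
$O{\left(A \right)} = 2 + A \left(-7 + A\right)$ ($O{\left(A \right)} = \left(-7 + A\right) A + 2 = A \left(-7 + A\right) + 2 = 2 + A \left(-7 + A\right)$)
$- 334 \left(q + 8 \left(2 + O{\left(6 \right)}\right)\right) = - 334 \left(-65 + 8 \left(2 + \left(2 + 6 \left(-7 + 6\right)\right)\right)\right) = - 334 \left(-65 + 8 \left(2 + \left(2 + 6 \left(-1\right)\right)\right)\right) = - 334 \left(-65 + 8 \left(2 + \left(2 - 6\right)\right)\right) = - 334 \left(-65 + 8 \left(2 - 4\right)\right) = - 334 \left(-65 + 8 \left(-2\right)\right) = - 334 \left(-65 - 16\right) = \left(-334\right) \left(-81\right) = 27054$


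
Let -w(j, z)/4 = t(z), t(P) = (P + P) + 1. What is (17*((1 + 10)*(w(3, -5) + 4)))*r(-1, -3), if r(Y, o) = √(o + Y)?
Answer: 14960*I ≈ 14960.0*I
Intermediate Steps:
t(P) = 1 + 2*P (t(P) = 2*P + 1 = 1 + 2*P)
w(j, z) = -4 - 8*z (w(j, z) = -4*(1 + 2*z) = -4 - 8*z)
r(Y, o) = √(Y + o)
(17*((1 + 10)*(w(3, -5) + 4)))*r(-1, -3) = (17*((1 + 10)*((-4 - 8*(-5)) + 4)))*√(-1 - 3) = (17*(11*((-4 + 40) + 4)))*√(-4) = (17*(11*(36 + 4)))*(2*I) = (17*(11*40))*(2*I) = (17*440)*(2*I) = 7480*(2*I) = 14960*I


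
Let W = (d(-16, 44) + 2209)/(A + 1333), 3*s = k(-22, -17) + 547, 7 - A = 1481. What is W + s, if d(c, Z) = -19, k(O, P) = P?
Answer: 22720/141 ≈ 161.13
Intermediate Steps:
A = -1474 (A = 7 - 1*1481 = 7 - 1481 = -1474)
s = 530/3 (s = (-17 + 547)/3 = (⅓)*530 = 530/3 ≈ 176.67)
W = -730/47 (W = (-19 + 2209)/(-1474 + 1333) = 2190/(-141) = 2190*(-1/141) = -730/47 ≈ -15.532)
W + s = -730/47 + 530/3 = 22720/141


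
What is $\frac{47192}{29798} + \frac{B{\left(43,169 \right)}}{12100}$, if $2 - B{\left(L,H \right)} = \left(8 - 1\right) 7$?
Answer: $\frac{284811347}{180277900} \approx 1.5798$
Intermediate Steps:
$B{\left(L,H \right)} = -47$ ($B{\left(L,H \right)} = 2 - \left(8 - 1\right) 7 = 2 - 7 \cdot 7 = 2 - 49 = -47$)
$\frac{47192}{29798} + \frac{B{\left(43,169 \right)}}{12100} = \frac{47192}{29798} - \frac{47}{12100} = 47192 \cdot \frac{1}{29798} - \frac{47}{12100} = \frac{23596}{14899} - \frac{47}{12100} = \frac{284811347}{180277900}$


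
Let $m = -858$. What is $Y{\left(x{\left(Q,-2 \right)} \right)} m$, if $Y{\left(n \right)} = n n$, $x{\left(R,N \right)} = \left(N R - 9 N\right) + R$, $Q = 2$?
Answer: $-219648$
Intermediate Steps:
$x{\left(R,N \right)} = R - 9 N + N R$ ($x{\left(R,N \right)} = \left(- 9 N + N R\right) + R = R - 9 N + N R$)
$Y{\left(n \right)} = n^{2}$
$Y{\left(x{\left(Q,-2 \right)} \right)} m = \left(2 - -18 - 4\right)^{2} \left(-858\right) = \left(2 + 18 - 4\right)^{2} \left(-858\right) = 16^{2} \left(-858\right) = 256 \left(-858\right) = -219648$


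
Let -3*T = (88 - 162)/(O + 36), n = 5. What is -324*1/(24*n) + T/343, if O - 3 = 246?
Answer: -1583483/586530 ≈ -2.6997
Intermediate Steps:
O = 249 (O = 3 + 246 = 249)
T = 74/855 (T = -(88 - 162)/(3*(249 + 36)) = -(-74)/(3*285) = -1/3*(-74/285) = 74/855 ≈ 0.086550)
-324*1/(24*n) + T/343 = -324/((5*4)*6) + (74/855)/343 = -324/(20*6) + (74/855)*(1/343) = -324/120 + 74/293265 = -324*1/120 + 74/293265 = -27/10 + 74/293265 = -1583483/586530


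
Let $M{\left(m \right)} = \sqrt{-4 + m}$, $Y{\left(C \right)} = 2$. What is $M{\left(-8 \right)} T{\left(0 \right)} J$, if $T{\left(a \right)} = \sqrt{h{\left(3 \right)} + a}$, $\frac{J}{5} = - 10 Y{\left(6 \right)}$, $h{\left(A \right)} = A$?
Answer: $- 600 i \approx - 600.0 i$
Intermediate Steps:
$J = -100$ ($J = 5 \left(\left(-10\right) 2\right) = 5 \left(-20\right) = -100$)
$T{\left(a \right)} = \sqrt{3 + a}$
$M{\left(-8 \right)} T{\left(0 \right)} J = \sqrt{-4 - 8} \sqrt{3 + 0} \left(-100\right) = \sqrt{-12} \sqrt{3} \left(-100\right) = 2 i \sqrt{3} \sqrt{3} \left(-100\right) = 6 i \left(-100\right) = - 600 i$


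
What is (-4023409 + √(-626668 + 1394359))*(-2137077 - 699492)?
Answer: 11412677243721 - 8509707*√85299 ≈ 1.1410e+13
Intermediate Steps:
(-4023409 + √(-626668 + 1394359))*(-2137077 - 699492) = (-4023409 + √767691)*(-2836569) = (-4023409 + 3*√85299)*(-2836569) = 11412677243721 - 8509707*√85299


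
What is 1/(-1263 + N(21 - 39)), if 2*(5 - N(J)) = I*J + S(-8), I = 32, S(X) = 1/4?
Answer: -8/7761 ≈ -0.0010308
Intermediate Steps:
S(X) = 1/4
N(J) = 39/8 - 16*J (N(J) = 5 - (32*J + 1/4)/2 = 5 - (1/4 + 32*J)/2 = 5 + (-1/8 - 16*J) = 39/8 - 16*J)
1/(-1263 + N(21 - 39)) = 1/(-1263 + (39/8 - 16*(21 - 39))) = 1/(-1263 + (39/8 - 16*(-18))) = 1/(-1263 + (39/8 + 288)) = 1/(-1263 + 2343/8) = 1/(-7761/8) = -8/7761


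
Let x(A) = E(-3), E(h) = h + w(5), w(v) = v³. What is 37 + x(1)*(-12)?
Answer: -1427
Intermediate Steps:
E(h) = 125 + h (E(h) = h + 5³ = h + 125 = 125 + h)
x(A) = 122 (x(A) = 125 - 3 = 122)
37 + x(1)*(-12) = 37 + 122*(-12) = 37 - 1464 = -1427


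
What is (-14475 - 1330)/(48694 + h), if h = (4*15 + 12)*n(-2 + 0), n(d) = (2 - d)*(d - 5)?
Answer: -15805/46678 ≈ -0.33860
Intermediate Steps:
n(d) = (-5 + d)*(2 - d) (n(d) = (2 - d)*(-5 + d) = (-5 + d)*(2 - d))
h = -2016 (h = (4*15 + 12)*(-10 - (-2 + 0)**2 + 7*(-2 + 0)) = (60 + 12)*(-10 - 1*(-2)**2 + 7*(-2)) = 72*(-10 - 1*4 - 14) = 72*(-10 - 4 - 14) = 72*(-28) = -2016)
(-14475 - 1330)/(48694 + h) = (-14475 - 1330)/(48694 - 2016) = -15805/46678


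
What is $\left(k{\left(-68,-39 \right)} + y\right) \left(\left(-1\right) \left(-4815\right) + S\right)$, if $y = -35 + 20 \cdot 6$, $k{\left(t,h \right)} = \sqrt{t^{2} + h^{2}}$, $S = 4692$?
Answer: $808095 + 9507 \sqrt{6145} \approx 1.5534 \cdot 10^{6}$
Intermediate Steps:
$k{\left(t,h \right)} = \sqrt{h^{2} + t^{2}}$
$y = 85$ ($y = -35 + 120 = 85$)
$\left(k{\left(-68,-39 \right)} + y\right) \left(\left(-1\right) \left(-4815\right) + S\right) = \left(\sqrt{\left(-39\right)^{2} + \left(-68\right)^{2}} + 85\right) \left(\left(-1\right) \left(-4815\right) + 4692\right) = \left(\sqrt{1521 + 4624} + 85\right) \left(4815 + 4692\right) = \left(\sqrt{6145} + 85\right) 9507 = \left(85 + \sqrt{6145}\right) 9507 = 808095 + 9507 \sqrt{6145}$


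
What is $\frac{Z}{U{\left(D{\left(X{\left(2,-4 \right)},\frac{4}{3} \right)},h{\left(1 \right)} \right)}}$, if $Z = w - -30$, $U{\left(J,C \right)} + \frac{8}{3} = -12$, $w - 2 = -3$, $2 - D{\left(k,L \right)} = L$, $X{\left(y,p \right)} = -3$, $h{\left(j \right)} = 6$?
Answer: $- \frac{87}{44} \approx -1.9773$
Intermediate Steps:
$D{\left(k,L \right)} = 2 - L$
$w = -1$ ($w = 2 - 3 = -1$)
$U{\left(J,C \right)} = - \frac{44}{3}$ ($U{\left(J,C \right)} = - \frac{8}{3} - 12 = - \frac{44}{3}$)
$Z = 29$ ($Z = -1 - -30 = -1 + 30 = 29$)
$\frac{Z}{U{\left(D{\left(X{\left(2,-4 \right)},\frac{4}{3} \right)},h{\left(1 \right)} \right)}} = \frac{1}{- \frac{44}{3}} \cdot 29 = \left(- \frac{3}{44}\right) 29 = - \frac{87}{44}$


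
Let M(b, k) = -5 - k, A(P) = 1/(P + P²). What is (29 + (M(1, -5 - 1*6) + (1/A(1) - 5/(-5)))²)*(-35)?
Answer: -3850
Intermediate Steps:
(29 + (M(1, -5 - 1*6) + (1/A(1) - 5/(-5)))²)*(-35) = (29 + ((-5 - (-5 - 1*6)) + (1/(1/(1*(1 + 1))) - 5/(-5)))²)*(-35) = (29 + ((-5 - (-5 - 6)) + (1/(1/2) - 5*(-⅕)))²)*(-35) = (29 + ((-5 - 1*(-11)) + (1/(1*(½)) + 1))²)*(-35) = (29 + ((-5 + 11) + (1/(½) + 1))²)*(-35) = (29 + (6 + (1*2 + 1))²)*(-35) = (29 + (6 + (2 + 1))²)*(-35) = (29 + (6 + 3)²)*(-35) = (29 + 9²)*(-35) = (29 + 81)*(-35) = 110*(-35) = -3850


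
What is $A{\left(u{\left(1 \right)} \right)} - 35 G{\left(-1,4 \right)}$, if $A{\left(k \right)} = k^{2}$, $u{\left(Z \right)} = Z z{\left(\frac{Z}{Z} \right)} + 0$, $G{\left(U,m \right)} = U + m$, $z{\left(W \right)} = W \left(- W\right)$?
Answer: $-104$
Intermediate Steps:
$z{\left(W \right)} = - W^{2}$
$u{\left(Z \right)} = - Z$ ($u{\left(Z \right)} = Z \left(- \left(\frac{Z}{Z}\right)^{2}\right) + 0 = Z \left(- 1^{2}\right) + 0 = Z \left(\left(-1\right) 1\right) + 0 = Z \left(-1\right) + 0 = - Z + 0 = - Z$)
$A{\left(u{\left(1 \right)} \right)} - 35 G{\left(-1,4 \right)} = \left(\left(-1\right) 1\right)^{2} - 35 \left(-1 + 4\right) = \left(-1\right)^{2} - 105 = 1 - 105 = -104$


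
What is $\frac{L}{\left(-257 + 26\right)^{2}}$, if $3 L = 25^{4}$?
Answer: $\frac{390625}{160083} \approx 2.4401$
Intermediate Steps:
$L = \frac{390625}{3}$ ($L = \frac{25^{4}}{3} = \frac{1}{3} \cdot 390625 = \frac{390625}{3} \approx 1.3021 \cdot 10^{5}$)
$\frac{L}{\left(-257 + 26\right)^{2}} = \frac{390625}{3 \left(-257 + 26\right)^{2}} = \frac{390625}{3 \left(-231\right)^{2}} = \frac{390625}{3 \cdot 53361} = \frac{390625}{3} \cdot \frac{1}{53361} = \frac{390625}{160083}$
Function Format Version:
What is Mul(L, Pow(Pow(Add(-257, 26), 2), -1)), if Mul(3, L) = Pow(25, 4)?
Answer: Rational(390625, 160083) ≈ 2.4401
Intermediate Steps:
L = Rational(390625, 3) (L = Mul(Rational(1, 3), Pow(25, 4)) = Mul(Rational(1, 3), 390625) = Rational(390625, 3) ≈ 1.3021e+5)
Mul(L, Pow(Pow(Add(-257, 26), 2), -1)) = Mul(Rational(390625, 3), Pow(Pow(Add(-257, 26), 2), -1)) = Mul(Rational(390625, 3), Pow(Pow(-231, 2), -1)) = Mul(Rational(390625, 3), Pow(53361, -1)) = Mul(Rational(390625, 3), Rational(1, 53361)) = Rational(390625, 160083)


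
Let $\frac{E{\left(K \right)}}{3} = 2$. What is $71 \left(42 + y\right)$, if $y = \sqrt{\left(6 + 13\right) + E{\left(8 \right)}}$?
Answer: $3337$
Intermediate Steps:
$E{\left(K \right)} = 6$ ($E{\left(K \right)} = 3 \cdot 2 = 6$)
$y = 5$ ($y = \sqrt{\left(6 + 13\right) + 6} = \sqrt{19 + 6} = \sqrt{25} = 5$)
$71 \left(42 + y\right) = 71 \left(42 + 5\right) = 71 \cdot 47 = 3337$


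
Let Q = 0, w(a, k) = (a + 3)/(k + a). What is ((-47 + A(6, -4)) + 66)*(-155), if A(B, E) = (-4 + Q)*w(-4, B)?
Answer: -3255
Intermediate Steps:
w(a, k) = (3 + a)/(a + k)
A(B, E) = 4/(-4 + B) (A(B, E) = (-4 + 0)*((3 - 4)/(-4 + B)) = -4*(-1)/(-4 + B) = -(-4)/(-4 + B) = 4/(-4 + B))
((-47 + A(6, -4)) + 66)*(-155) = ((-47 + 4/(-4 + 6)) + 66)*(-155) = ((-47 + 4/2) + 66)*(-155) = ((-47 + 4*(1/2)) + 66)*(-155) = ((-47 + 2) + 66)*(-155) = (-45 + 66)*(-155) = 21*(-155) = -3255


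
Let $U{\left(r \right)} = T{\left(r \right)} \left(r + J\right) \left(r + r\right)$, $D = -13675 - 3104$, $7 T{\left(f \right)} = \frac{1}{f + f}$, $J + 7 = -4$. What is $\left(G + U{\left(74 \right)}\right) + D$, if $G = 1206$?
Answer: $-15564$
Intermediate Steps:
$J = -11$ ($J = -7 - 4 = -11$)
$T{\left(f \right)} = \frac{1}{14 f}$ ($T{\left(f \right)} = \frac{1}{7 \left(f + f\right)} = \frac{1}{7 \cdot 2 f} = \frac{\frac{1}{2} \frac{1}{f}}{7} = \frac{1}{14 f}$)
$D = -16779$
$U{\left(r \right)} = - \frac{11}{7} + \frac{r}{7}$ ($U{\left(r \right)} = \frac{1}{14 r} \left(r - 11\right) \left(r + r\right) = \frac{1}{14 r} \left(-11 + r\right) 2 r = \frac{1}{14 r} 2 r \left(-11 + r\right) = - \frac{11}{7} + \frac{r}{7}$)
$\left(G + U{\left(74 \right)}\right) + D = \left(1206 + \left(- \frac{11}{7} + \frac{1}{7} \cdot 74\right)\right) - 16779 = \left(1206 + \left(- \frac{11}{7} + \frac{74}{7}\right)\right) - 16779 = \left(1206 + 9\right) - 16779 = 1215 - 16779 = -15564$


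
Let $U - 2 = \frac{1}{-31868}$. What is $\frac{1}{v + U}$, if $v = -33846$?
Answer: $- \frac{31868}{1078540593} \approx -2.9547 \cdot 10^{-5}$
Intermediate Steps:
$U = \frac{63735}{31868}$ ($U = 2 + \frac{1}{-31868} = 2 - \frac{1}{31868} = \frac{63735}{31868} \approx 2.0$)
$\frac{1}{v + U} = \frac{1}{-33846 + \frac{63735}{31868}} = \frac{1}{- \frac{1078540593}{31868}} = - \frac{31868}{1078540593}$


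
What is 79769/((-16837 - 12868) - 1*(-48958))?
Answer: 79769/19253 ≈ 4.1432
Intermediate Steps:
79769/((-16837 - 12868) - 1*(-48958)) = 79769/(-29705 + 48958) = 79769/19253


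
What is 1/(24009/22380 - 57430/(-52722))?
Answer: 196653060/425180983 ≈ 0.46252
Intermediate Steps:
1/(24009/22380 - 57430/(-52722)) = 1/(24009*(1/22380) - 57430*(-1/52722)) = 1/(8003/7460 + 28715/26361) = 1/(425180983/196653060) = 196653060/425180983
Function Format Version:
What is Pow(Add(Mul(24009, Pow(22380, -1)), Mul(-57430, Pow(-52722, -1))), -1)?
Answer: Rational(196653060, 425180983) ≈ 0.46252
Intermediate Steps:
Pow(Add(Mul(24009, Pow(22380, -1)), Mul(-57430, Pow(-52722, -1))), -1) = Pow(Add(Mul(24009, Rational(1, 22380)), Mul(-57430, Rational(-1, 52722))), -1) = Pow(Add(Rational(8003, 7460), Rational(28715, 26361)), -1) = Pow(Rational(425180983, 196653060), -1) = Rational(196653060, 425180983)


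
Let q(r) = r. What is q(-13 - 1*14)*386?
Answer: -10422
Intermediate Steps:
q(-13 - 1*14)*386 = (-13 - 1*14)*386 = (-13 - 14)*386 = -27*386 = -10422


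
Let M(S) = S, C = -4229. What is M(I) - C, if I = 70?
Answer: 4299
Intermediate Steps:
M(I) - C = 70 - 1*(-4229) = 70 + 4229 = 4299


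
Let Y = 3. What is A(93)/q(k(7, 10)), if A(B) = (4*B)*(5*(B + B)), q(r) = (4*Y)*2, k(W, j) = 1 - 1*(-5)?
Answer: 14415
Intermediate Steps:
k(W, j) = 6 (k(W, j) = 1 + 5 = 6)
q(r) = 24 (q(r) = (4*3)*2 = 12*2 = 24)
A(B) = 40*B² (A(B) = (4*B)*(5*(2*B)) = (4*B)*(10*B) = 40*B²)
A(93)/q(k(7, 10)) = (40*93²)/24 = (40*8649)*(1/24) = 345960*(1/24) = 14415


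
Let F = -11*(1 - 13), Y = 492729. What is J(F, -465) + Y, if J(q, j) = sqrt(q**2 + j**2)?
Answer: 492729 + 3*sqrt(25961) ≈ 4.9321e+5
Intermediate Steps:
F = 132 (F = -11*(-12) = 132)
J(q, j) = sqrt(j**2 + q**2)
J(F, -465) + Y = sqrt((-465)**2 + 132**2) + 492729 = sqrt(216225 + 17424) + 492729 = sqrt(233649) + 492729 = 3*sqrt(25961) + 492729 = 492729 + 3*sqrt(25961)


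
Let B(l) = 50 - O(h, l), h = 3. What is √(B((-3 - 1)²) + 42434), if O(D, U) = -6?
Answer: √42490 ≈ 206.13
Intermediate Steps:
B(l) = 56 (B(l) = 50 - 1*(-6) = 50 + 6 = 56)
√(B((-3 - 1)²) + 42434) = √(56 + 42434) = √42490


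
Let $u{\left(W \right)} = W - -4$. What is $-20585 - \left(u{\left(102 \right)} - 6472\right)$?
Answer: $-14219$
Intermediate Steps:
$u{\left(W \right)} = 4 + W$ ($u{\left(W \right)} = W + 4 = 4 + W$)
$-20585 - \left(u{\left(102 \right)} - 6472\right) = -20585 - \left(\left(4 + 102\right) - 6472\right) = -20585 - \left(106 - 6472\right) = -20585 - -6366 = -20585 + 6366 = -14219$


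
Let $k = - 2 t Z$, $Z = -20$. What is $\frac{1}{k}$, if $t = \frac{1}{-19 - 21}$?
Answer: $-1$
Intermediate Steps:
$t = - \frac{1}{40}$ ($t = \frac{1}{-40} = - \frac{1}{40} \approx -0.025$)
$k = -1$ ($k = \left(-2\right) \left(- \frac{1}{40}\right) \left(-20\right) = \frac{1}{20} \left(-20\right) = -1$)
$\frac{1}{k} = \frac{1}{-1} = -1$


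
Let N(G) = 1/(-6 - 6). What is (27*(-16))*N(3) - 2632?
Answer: -2596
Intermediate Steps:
N(G) = -1/12 (N(G) = 1/(-12) = -1/12)
(27*(-16))*N(3) - 2632 = (27*(-16))*(-1/12) - 2632 = -432*(-1/12) - 2632 = 36 - 2632 = -2596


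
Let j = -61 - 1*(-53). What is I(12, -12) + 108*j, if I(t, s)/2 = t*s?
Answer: -1152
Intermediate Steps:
j = -8 (j = -61 + 53 = -8)
I(t, s) = 2*s*t (I(t, s) = 2*(t*s) = 2*(s*t) = 2*s*t)
I(12, -12) + 108*j = 2*(-12)*12 + 108*(-8) = -288 - 864 = -1152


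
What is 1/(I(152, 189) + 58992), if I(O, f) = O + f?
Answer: 1/59333 ≈ 1.6854e-5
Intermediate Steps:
1/(I(152, 189) + 58992) = 1/((152 + 189) + 58992) = 1/(341 + 58992) = 1/59333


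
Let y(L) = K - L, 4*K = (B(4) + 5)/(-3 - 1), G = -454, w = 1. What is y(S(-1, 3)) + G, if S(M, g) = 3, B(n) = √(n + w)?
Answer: -7317/16 - √5/16 ≈ -457.45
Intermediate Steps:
B(n) = √(1 + n) (B(n) = √(n + 1) = √(1 + n))
K = -5/16 - √5/16 (K = ((√(1 + 4) + 5)/(-3 - 1))/4 = ((√5 + 5)/(-4))/4 = ((5 + √5)*(-¼))/4 = (-5/4 - √5/4)/4 = -5/16 - √5/16 ≈ -0.45225)
y(L) = -5/16 - L - √5/16 (y(L) = (-5/16 - √5/16) - L = -5/16 - L - √5/16)
y(S(-1, 3)) + G = (-5/16 - 1*3 - √5/16) - 454 = (-5/16 - 3 - √5/16) - 454 = (-53/16 - √5/16) - 454 = -7317/16 - √5/16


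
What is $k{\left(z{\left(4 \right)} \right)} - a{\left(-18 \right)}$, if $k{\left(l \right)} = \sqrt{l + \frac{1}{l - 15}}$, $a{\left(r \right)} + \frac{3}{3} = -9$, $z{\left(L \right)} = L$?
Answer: $10 + \frac{\sqrt{473}}{11} \approx 11.977$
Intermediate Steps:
$a{\left(r \right)} = -10$ ($a{\left(r \right)} = -1 - 9 = -10$)
$k{\left(l \right)} = \sqrt{l + \frac{1}{-15 + l}}$
$k{\left(z{\left(4 \right)} \right)} - a{\left(-18 \right)} = \sqrt{\frac{1 + 4 \left(-15 + 4\right)}{-15 + 4}} - -10 = \sqrt{\frac{1 + 4 \left(-11\right)}{-11}} + 10 = \sqrt{- \frac{1 - 44}{11}} + 10 = \sqrt{\left(- \frac{1}{11}\right) \left(-43\right)} + 10 = \sqrt{\frac{43}{11}} + 10 = \frac{\sqrt{473}}{11} + 10 = 10 + \frac{\sqrt{473}}{11}$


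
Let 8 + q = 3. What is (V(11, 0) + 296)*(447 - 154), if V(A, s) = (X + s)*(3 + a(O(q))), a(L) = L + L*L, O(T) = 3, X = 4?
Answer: 104308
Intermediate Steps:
q = -5 (q = -8 + 3 = -5)
a(L) = L + L²
V(A, s) = 60 + 15*s (V(A, s) = (4 + s)*(3 + 3*(1 + 3)) = (4 + s)*(3 + 3*4) = (4 + s)*(3 + 12) = (4 + s)*15 = 60 + 15*s)
(V(11, 0) + 296)*(447 - 154) = ((60 + 15*0) + 296)*(447 - 154) = ((60 + 0) + 296)*293 = (60 + 296)*293 = 356*293 = 104308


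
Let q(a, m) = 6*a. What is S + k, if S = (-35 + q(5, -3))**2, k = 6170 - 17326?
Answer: -11131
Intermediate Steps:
k = -11156
S = 25 (S = (-35 + 6*5)**2 = (-35 + 30)**2 = (-5)**2 = 25)
S + k = 25 - 11156 = -11131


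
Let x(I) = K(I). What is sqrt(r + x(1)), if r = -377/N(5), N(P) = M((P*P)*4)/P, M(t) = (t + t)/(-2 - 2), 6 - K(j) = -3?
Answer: sqrt(4670)/10 ≈ 6.8337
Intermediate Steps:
K(j) = 9 (K(j) = 6 - 1*(-3) = 6 + 3 = 9)
M(t) = -t/2 (M(t) = (2*t)/(-4) = (2*t)*(-1/4) = -t/2)
N(P) = -2*P (N(P) = (-P*P*4/2)/P = (-P**2*4/2)/P = (-2*P**2)/P = -2*P)
x(I) = 9
r = 377/10 (r = -377/((-2*5)) = -377/(-10) = -377*(-1/10) = 377/10 ≈ 37.700)
sqrt(r + x(1)) = sqrt(377/10 + 9) = sqrt(467/10) = sqrt(4670)/10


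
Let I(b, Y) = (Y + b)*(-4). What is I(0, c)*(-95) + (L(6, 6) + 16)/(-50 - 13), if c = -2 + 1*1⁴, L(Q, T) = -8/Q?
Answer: -71864/189 ≈ -380.23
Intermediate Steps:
c = -1 (c = -2 + 1*1 = -2 + 1 = -1)
I(b, Y) = -4*Y - 4*b
I(0, c)*(-95) + (L(6, 6) + 16)/(-50 - 13) = (-4*(-1) - 4*0)*(-95) + (-8/6 + 16)/(-50 - 13) = (4 + 0)*(-95) + (-8*⅙ + 16)/(-63) = 4*(-95) + (-4/3 + 16)*(-1/63) = -380 + (44/3)*(-1/63) = -380 - 44/189 = -71864/189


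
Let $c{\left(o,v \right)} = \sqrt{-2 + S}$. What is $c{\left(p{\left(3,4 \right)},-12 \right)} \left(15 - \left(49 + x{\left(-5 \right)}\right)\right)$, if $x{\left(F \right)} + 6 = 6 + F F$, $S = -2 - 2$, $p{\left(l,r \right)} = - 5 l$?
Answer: $- 59 i \sqrt{6} \approx - 144.52 i$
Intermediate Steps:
$S = -4$
$x{\left(F \right)} = F^{2}$ ($x{\left(F \right)} = -6 + \left(6 + F F\right) = -6 + \left(6 + F^{2}\right) = F^{2}$)
$c{\left(o,v \right)} = i \sqrt{6}$ ($c{\left(o,v \right)} = \sqrt{-2 - 4} = \sqrt{-6} = i \sqrt{6}$)
$c{\left(p{\left(3,4 \right)},-12 \right)} \left(15 - \left(49 + x{\left(-5 \right)}\right)\right) = i \sqrt{6} \left(15 - 74\right) = i \sqrt{6} \left(-59\right) = - 59 i \sqrt{6}$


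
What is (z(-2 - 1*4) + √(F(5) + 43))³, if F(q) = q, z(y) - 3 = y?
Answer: -459 + 300*√3 ≈ 60.615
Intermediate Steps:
z(y) = 3 + y
(z(-2 - 1*4) + √(F(5) + 43))³ = ((3 + (-2 - 1*4)) + √(5 + 43))³ = ((3 + (-2 - 4)) + √48)³ = ((3 - 6) + 4*√3)³ = (-3 + 4*√3)³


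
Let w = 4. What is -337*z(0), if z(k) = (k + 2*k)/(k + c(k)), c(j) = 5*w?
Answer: 0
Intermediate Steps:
c(j) = 20 (c(j) = 5*4 = 20)
z(k) = 3*k/(20 + k) (z(k) = (k + 2*k)/(k + 20) = (3*k)/(20 + k) = 3*k/(20 + k))
-337*z(0) = -1011*0/(20 + 0) = -1011*0/20 = -337*0 = 0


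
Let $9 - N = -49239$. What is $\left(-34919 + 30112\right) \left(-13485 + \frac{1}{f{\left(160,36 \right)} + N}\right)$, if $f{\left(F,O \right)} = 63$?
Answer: $\frac{3196457115038}{49311} \approx 6.4822 \cdot 10^{7}$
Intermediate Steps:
$N = 49248$ ($N = 9 - -49239 = 9 + 49239 = 49248$)
$\left(-34919 + 30112\right) \left(-13485 + \frac{1}{f{\left(160,36 \right)} + N}\right) = \left(-34919 + 30112\right) \left(-13485 + \frac{1}{63 + 49248}\right) = - 4807 \left(-13485 + \frac{1}{49311}\right) = \left(-4807\right) \left(- \frac{664958834}{49311}\right) = \frac{3196457115038}{49311}$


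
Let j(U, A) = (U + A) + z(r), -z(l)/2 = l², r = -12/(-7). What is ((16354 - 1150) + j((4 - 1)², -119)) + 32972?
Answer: 2354946/49 ≈ 48060.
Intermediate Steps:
r = 12/7 (r = -12*(-⅐) = 12/7 ≈ 1.7143)
z(l) = -2*l²
j(U, A) = -288/49 + A + U (j(U, A) = (U + A) - 2*(12/7)² = (A + U) - 2*144/49 = (A + U) - 288/49 = -288/49 + A + U)
((16354 - 1150) + j((4 - 1)², -119)) + 32972 = ((16354 - 1150) + (-288/49 - 119 + (4 - 1)²)) + 32972 = (15204 + (-288/49 - 119 + 3²)) + 32972 = (15204 + (-288/49 - 119 + 9)) + 32972 = (15204 - 5678/49) + 32972 = 739318/49 + 32972 = 2354946/49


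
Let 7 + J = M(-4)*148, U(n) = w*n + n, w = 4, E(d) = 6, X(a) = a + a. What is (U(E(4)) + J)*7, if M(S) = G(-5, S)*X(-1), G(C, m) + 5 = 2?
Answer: 6377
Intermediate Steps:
X(a) = 2*a
G(C, m) = -3 (G(C, m) = -5 + 2 = -3)
M(S) = 6 (M(S) = -6*(-1) = -3*(-2) = 6)
U(n) = 5*n (U(n) = 4*n + n = 5*n)
J = 881 (J = -7 + 6*148 = -7 + 888 = 881)
(U(E(4)) + J)*7 = (5*6 + 881)*7 = (30 + 881)*7 = 911*7 = 6377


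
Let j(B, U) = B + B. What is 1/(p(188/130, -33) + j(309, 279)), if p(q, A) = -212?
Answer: 1/406 ≈ 0.0024631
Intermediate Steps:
j(B, U) = 2*B
1/(p(188/130, -33) + j(309, 279)) = 1/(-212 + 2*309) = 1/(-212 + 618) = 1/406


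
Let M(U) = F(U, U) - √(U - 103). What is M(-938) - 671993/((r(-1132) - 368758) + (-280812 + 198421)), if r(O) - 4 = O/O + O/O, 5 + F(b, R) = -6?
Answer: -612940/64449 - I*√1041 ≈ -9.5105 - 32.265*I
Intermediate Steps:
F(b, R) = -11 (F(b, R) = -5 - 6 = -11)
r(O) = 6 (r(O) = 4 + (O/O + O/O) = 4 + (1 + 1) = 4 + 2 = 6)
M(U) = -11 - √(-103 + U) (M(U) = -11 - √(U - 103) = -11 - √(-103 + U))
M(-938) - 671993/((r(-1132) - 368758) + (-280812 + 198421)) = (-11 - √(-103 - 938)) - 671993/((6 - 368758) + (-280812 + 198421)) = (-11 - √(-1041)) - 671993/(-368752 - 82391) = (-11 - I*√1041) - 671993/(-451143) = (-11 - I*√1041) - 671993*(-1/451143) = (-11 - I*√1041) + 95999/64449 = -612940/64449 - I*√1041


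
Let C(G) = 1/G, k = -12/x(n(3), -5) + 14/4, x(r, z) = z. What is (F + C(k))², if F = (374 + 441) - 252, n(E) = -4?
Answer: 1104033529/3481 ≈ 3.1716e+5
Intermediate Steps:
F = 563 (F = 815 - 252 = 563)
k = 59/10 (k = -12/(-5) + 14/4 = -12*(-⅕) + 14*(¼) = 12/5 + 7/2 = 59/10 ≈ 5.9000)
(F + C(k))² = (563 + 1/(59/10))² = (563 + 10/59)² = (33227/59)² = 1104033529/3481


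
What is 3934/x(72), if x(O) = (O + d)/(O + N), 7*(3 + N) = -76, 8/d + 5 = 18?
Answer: 1486771/472 ≈ 3149.9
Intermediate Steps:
d = 8/13 (d = 8/(-5 + 18) = 8/13 ≈ 0.61539)
N = -97/7 (N = -3 + (1/7)*(-76) = -3 - 76/7 = -97/7 ≈ -13.857)
x(O) = (8/13 + O)/(-97/7 + O) (x(O) = (O + 8/13)/(O - 97/7) = (8/13 + O)/(-97/7 + O))
3934/x(72) = 3934/((7*(8 + 13*72)/(13*(-97 + 7*72)))) = 3934/((7*(8 + 936)/(13*(-97 + 504)))) = 3934/(((7/13)*944/407)) = 3934/(((7/13)*(1/407)*944)) = 3934/(6608/5291) = 3934*(5291/6608) = 1486771/472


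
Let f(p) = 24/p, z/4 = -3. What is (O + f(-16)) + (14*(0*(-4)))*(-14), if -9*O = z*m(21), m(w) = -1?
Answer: -17/6 ≈ -2.8333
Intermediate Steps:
z = -12 (z = 4*(-3) = -12)
O = -4/3 (O = -(-4)*(-1)/3 = -⅑*12 = -4/3 ≈ -1.3333)
(O + f(-16)) + (14*(0*(-4)))*(-14) = (-4/3 + 24/(-16)) + (14*(0*(-4)))*(-14) = (-4/3 + 24*(-1/16)) + (14*0)*(-14) = (-4/3 - 3/2) + 0*(-14) = -17/6 + 0 = -17/6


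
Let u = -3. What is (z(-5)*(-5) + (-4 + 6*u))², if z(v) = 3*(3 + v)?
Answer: 64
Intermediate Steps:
z(v) = 9 + 3*v
(z(-5)*(-5) + (-4 + 6*u))² = ((9 + 3*(-5))*(-5) + (-4 + 6*(-3)))² = ((9 - 15)*(-5) + (-4 - 18))² = (-6*(-5) - 22)² = (30 - 22)² = 8² = 64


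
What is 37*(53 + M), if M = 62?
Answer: 4255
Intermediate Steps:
37*(53 + M) = 37*(53 + 62) = 37*115 = 4255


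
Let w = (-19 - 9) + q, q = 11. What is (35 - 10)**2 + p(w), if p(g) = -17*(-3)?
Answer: 676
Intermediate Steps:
w = -17 (w = (-19 - 9) + 11 = -28 + 11 = -17)
p(g) = 51
(35 - 10)**2 + p(w) = (35 - 10)**2 + 51 = 25**2 + 51 = 625 + 51 = 676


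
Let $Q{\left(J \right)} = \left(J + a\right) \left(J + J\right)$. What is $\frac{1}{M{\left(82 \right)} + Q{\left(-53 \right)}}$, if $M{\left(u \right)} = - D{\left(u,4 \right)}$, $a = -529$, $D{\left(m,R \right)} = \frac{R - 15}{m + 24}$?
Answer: $\frac{106}{6539363} \approx 1.621 \cdot 10^{-5}$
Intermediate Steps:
$D{\left(m,R \right)} = \frac{-15 + R}{24 + m}$
$Q{\left(J \right)} = 2 J \left(-529 + J\right)$ ($Q{\left(J \right)} = \left(J - 529\right) \left(J + J\right) = \left(-529 + J\right) 2 J = 2 J \left(-529 + J\right)$)
$M{\left(u \right)} = \frac{11}{24 + u}$ ($M{\left(u \right)} = - \frac{-15 + 4}{24 + u} = - \frac{-11}{24 + u} = \frac{11}{24 + u}$)
$\frac{1}{M{\left(82 \right)} + Q{\left(-53 \right)}} = \frac{1}{\frac{11}{24 + 82} + 2 \left(-53\right) \left(-529 - 53\right)} = \frac{1}{\frac{11}{106} + 2 \left(-53\right) \left(-582\right)} = \frac{1}{11 \cdot \frac{1}{106} + 61692} = \frac{1}{\frac{11}{106} + 61692} = \frac{1}{\frac{6539363}{106}} = \frac{106}{6539363}$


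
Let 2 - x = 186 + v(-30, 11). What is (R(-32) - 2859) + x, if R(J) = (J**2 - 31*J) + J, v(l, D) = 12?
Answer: -1071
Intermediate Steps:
R(J) = J**2 - 30*J
x = -196 (x = 2 - (186 + 12) = 2 - 1*198 = 2 - 198 = -196)
(R(-32) - 2859) + x = (-32*(-30 - 32) - 2859) - 196 = (-32*(-62) - 2859) - 196 = (1984 - 2859) - 196 = -875 - 196 = -1071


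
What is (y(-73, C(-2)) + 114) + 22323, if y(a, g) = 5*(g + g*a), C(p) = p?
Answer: 23157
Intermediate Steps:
y(a, g) = 5*g + 5*a*g (y(a, g) = 5*(g + a*g) = 5*g + 5*a*g)
(y(-73, C(-2)) + 114) + 22323 = (5*(-2)*(1 - 73) + 114) + 22323 = (5*(-2)*(-72) + 114) + 22323 = (720 + 114) + 22323 = 834 + 22323 = 23157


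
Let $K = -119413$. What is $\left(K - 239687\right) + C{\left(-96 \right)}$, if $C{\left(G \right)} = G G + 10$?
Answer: $-349874$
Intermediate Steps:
$C{\left(G \right)} = 10 + G^{2}$ ($C{\left(G \right)} = G^{2} + 10 = 10 + G^{2}$)
$\left(K - 239687\right) + C{\left(-96 \right)} = \left(-119413 - 239687\right) + \left(10 + \left(-96\right)^{2}\right) = \left(-119413 - 239687\right) + \left(10 + 9216\right) = -359100 + 9226 = -349874$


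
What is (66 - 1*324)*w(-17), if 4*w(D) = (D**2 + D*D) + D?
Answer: -72369/2 ≈ -36185.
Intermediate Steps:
w(D) = D**2/2 + D/4 (w(D) = ((D**2 + D*D) + D)/4 = ((D**2 + D**2) + D)/4 = (2*D**2 + D)/4 = (D + 2*D**2)/4 = D**2/2 + D/4)
(66 - 1*324)*w(-17) = (66 - 1*324)*((1/4)*(-17)*(1 + 2*(-17))) = (66 - 324)*((1/4)*(-17)*(1 - 34)) = -129*(-17)*(-33)/2 = -258*561/4 = -72369/2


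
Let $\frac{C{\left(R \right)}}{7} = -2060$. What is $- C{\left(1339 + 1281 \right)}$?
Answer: $14420$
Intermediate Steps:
$C{\left(R \right)} = -14420$ ($C{\left(R \right)} = 7 \left(-2060\right) = -14420$)
$- C{\left(1339 + 1281 \right)} = \left(-1\right) \left(-14420\right) = 14420$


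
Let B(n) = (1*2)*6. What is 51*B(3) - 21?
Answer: 591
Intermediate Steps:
B(n) = 12 (B(n) = 2*6 = 12)
51*B(3) - 21 = 51*12 - 21 = 612 - 21 = 591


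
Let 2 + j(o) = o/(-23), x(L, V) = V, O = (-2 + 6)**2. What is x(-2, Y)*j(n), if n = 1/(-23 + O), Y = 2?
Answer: -642/161 ≈ -3.9876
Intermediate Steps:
O = 16 (O = 4**2 = 16)
n = -1/7 (n = 1/(-23 + 16) = 1/(-7) = -1/7 ≈ -0.14286)
j(o) = -2 - o/23 (j(o) = -2 + o/(-23) = -2 + o*(-1/23) = -2 - o/23)
x(-2, Y)*j(n) = 2*(-2 - 1/23*(-1/7)) = 2*(-2 + 1/161) = 2*(-321/161) = -642/161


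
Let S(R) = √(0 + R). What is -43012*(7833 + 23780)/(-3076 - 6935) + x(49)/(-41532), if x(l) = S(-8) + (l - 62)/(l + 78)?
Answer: 2390675660702309/17601220068 - I*√2/20766 ≈ 1.3582e+5 - 6.8102e-5*I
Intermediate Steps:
S(R) = √R
x(l) = (-62 + l)/(78 + l) + 2*I*√2 (x(l) = √(-8) + (l - 62)/(l + 78) = 2*I*√2 + (-62 + l)/(78 + l) = (-62 + l)/(78 + l) + 2*I*√2)
-43012*(7833 + 23780)/(-3076 - 6935) + x(49)/(-41532) = -43012*(7833 + 23780)/(-3076 - 6935) + ((-62 + 49 + 156*I*√2 + 2*I*49*√2)/(78 + 49))/(-41532) = -43012/((-10011/31613)) + ((-62 + 49 + 156*I*√2 + 98*I*√2)/127)*(-1/41532) = -43012/((-10011*1/31613)) + ((-13 + 254*I*√2)/127)*(-1/41532) = -43012/(-10011/31613) + (-13/127 + 2*I*√2)*(-1/41532) = -43012*(-31613/10011) + (13/5274564 - I*√2/20766) = 1359738356/10011 + (13/5274564 - I*√2/20766) = 2390675660702309/17601220068 - I*√2/20766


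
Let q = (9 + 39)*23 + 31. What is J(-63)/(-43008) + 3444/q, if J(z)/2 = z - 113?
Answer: 4641221/1525440 ≈ 3.0425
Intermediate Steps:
q = 1135 (q = 48*23 + 31 = 1104 + 31 = 1135)
J(z) = -226 + 2*z (J(z) = 2*(z - 113) = 2*(-113 + z) = -226 + 2*z)
J(-63)/(-43008) + 3444/q = (-226 + 2*(-63))/(-43008) + 3444/1135 = (-226 - 126)*(-1/43008) + 3444*(1/1135) = -352*(-1/43008) + 3444/1135 = 11/1344 + 3444/1135 = 4641221/1525440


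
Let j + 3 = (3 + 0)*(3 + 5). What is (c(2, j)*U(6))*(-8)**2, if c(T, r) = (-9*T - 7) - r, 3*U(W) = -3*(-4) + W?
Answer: -17664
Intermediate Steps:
U(W) = 4 + W/3 (U(W) = (-3*(-4) + W)/3 = (12 + W)/3 = 4 + W/3)
j = 21 (j = -3 + (3 + 0)*(3 + 5) = -3 + 3*8 = -3 + 24 = 21)
c(T, r) = -7 - r - 9*T (c(T, r) = (-7 - 9*T) - r = -7 - r - 9*T)
(c(2, j)*U(6))*(-8)**2 = ((-7 - 1*21 - 9*2)*(4 + (1/3)*6))*(-8)**2 = ((-7 - 21 - 18)*(4 + 2))*64 = -46*6*64 = -276*64 = -17664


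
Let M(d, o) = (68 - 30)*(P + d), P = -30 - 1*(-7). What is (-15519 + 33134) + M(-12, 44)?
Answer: 16285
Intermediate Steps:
P = -23 (P = -30 + 7 = -23)
M(d, o) = -874 + 38*d (M(d, o) = (68 - 30)*(-23 + d) = 38*(-23 + d) = -874 + 38*d)
(-15519 + 33134) + M(-12, 44) = (-15519 + 33134) + (-874 + 38*(-12)) = 17615 + (-874 - 456) = 17615 - 1330 = 16285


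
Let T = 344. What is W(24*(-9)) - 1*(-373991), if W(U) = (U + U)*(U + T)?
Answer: 318695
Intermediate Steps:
W(U) = 2*U*(344 + U) (W(U) = (U + U)*(U + 344) = (2*U)*(344 + U) = 2*U*(344 + U))
W(24*(-9)) - 1*(-373991) = 2*(24*(-9))*(344 + 24*(-9)) - 1*(-373991) = 2*(-216)*(344 - 216) + 373991 = 2*(-216)*128 + 373991 = -55296 + 373991 = 318695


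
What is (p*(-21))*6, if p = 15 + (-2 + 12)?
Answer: -3150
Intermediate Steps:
p = 25 (p = 15 + 10 = 25)
(p*(-21))*6 = (25*(-21))*6 = -525*6 = -3150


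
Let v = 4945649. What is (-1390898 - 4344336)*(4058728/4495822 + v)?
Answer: -63760780461799758102/2247911 ≈ -2.8364e+13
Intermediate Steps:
(-1390898 - 4344336)*(4058728/4495822 + v) = (-1390898 - 4344336)*(4058728/4495822 + 4945649) = -5735234*(4058728*(1/4495822) + 4945649) = -5735234*(2029364/2247911 + 4945649) = -5735234*11117380818603/2247911 = -63760780461799758102/2247911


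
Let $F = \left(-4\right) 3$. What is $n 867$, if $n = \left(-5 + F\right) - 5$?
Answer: $-19074$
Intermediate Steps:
$F = -12$
$n = -22$ ($n = \left(-5 - 12\right) - 5 = -17 - 5 = -22$)
$n 867 = \left(-22\right) 867 = -19074$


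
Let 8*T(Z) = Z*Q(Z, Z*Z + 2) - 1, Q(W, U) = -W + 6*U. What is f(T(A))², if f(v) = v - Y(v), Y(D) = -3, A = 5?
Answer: 10201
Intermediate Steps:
T(Z) = -⅛ + Z*(12 - Z + 6*Z²)/8 (T(Z) = (Z*(-Z + 6*(Z*Z + 2)) - 1)/8 = (Z*(-Z + 6*(Z² + 2)) - 1)/8 = (Z*(-Z + 6*(2 + Z²)) - 1)/8 = (Z*(-Z + (12 + 6*Z²)) - 1)/8 = (Z*(12 - Z + 6*Z²) - 1)/8 = (-1 + Z*(12 - Z + 6*Z²))/8 = -⅛ + Z*(12 - Z + 6*Z²)/8)
f(v) = 3 + v (f(v) = v - 1*(-3) = v + 3 = 3 + v)
f(T(A))² = (3 + (-⅛ + (⅛)*5*(12 - 1*5 + 6*5²)))² = (3 + (-⅛ + (⅛)*5*(12 - 5 + 6*25)))² = (3 + (-⅛ + (⅛)*5*(12 - 5 + 150)))² = (3 + (-⅛ + (⅛)*5*157))² = (3 + (-⅛ + 785/8))² = (3 + 98)² = 101² = 10201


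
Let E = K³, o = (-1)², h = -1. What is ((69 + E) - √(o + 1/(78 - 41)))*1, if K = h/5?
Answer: 8624/125 - √1406/37 ≈ 67.979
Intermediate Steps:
o = 1
K = -⅕ (K = -1/5 = -1*⅕ = -⅕ ≈ -0.20000)
E = -1/125 (E = (-⅕)³ = -1/125 ≈ -0.0080000)
((69 + E) - √(o + 1/(78 - 41)))*1 = ((69 - 1/125) - √(1 + 1/(78 - 41)))*1 = (8624/125 - √(1 + 1/37))*1 = (8624/125 - √(38/37))*1 = (8624/125 - √1406/37)*1 = 8624/125 - √1406/37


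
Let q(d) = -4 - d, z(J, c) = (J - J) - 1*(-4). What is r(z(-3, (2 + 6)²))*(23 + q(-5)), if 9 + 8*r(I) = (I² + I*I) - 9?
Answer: 42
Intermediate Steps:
z(J, c) = 4 (z(J, c) = 0 + 4 = 4)
r(I) = -9/4 + I²/4 (r(I) = -9/8 + ((I² + I*I) - 9)/8 = -9/8 + ((I² + I²) - 9)/8 = -9/8 + (2*I² - 9)/8 = -9/8 + (-9 + 2*I²)/8 = -9/8 + (-9/8 + I²/4) = -9/4 + I²/4)
r(z(-3, (2 + 6)²))*(23 + q(-5)) = (-9/4 + (¼)*4²)*(23 + (-4 - 1*(-5))) = (-9/4 + (¼)*16)*(23 + (-4 + 5)) = (-9/4 + 4)*(23 + 1) = (7/4)*24 = 42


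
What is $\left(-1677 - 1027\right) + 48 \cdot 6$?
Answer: $-2416$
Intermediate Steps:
$\left(-1677 - 1027\right) + 48 \cdot 6 = -2704 + 288 = -2416$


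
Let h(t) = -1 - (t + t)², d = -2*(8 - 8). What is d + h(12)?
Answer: -577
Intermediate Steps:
d = 0 (d = -2*0 = 0)
h(t) = -1 - 4*t² (h(t) = -1 - (2*t)² = -1 - 4*t²)
d + h(12) = 0 + (-1 - 4*12²) = 0 + (-1 - 4*144) = 0 + (-1 - 576) = 0 - 577 = -577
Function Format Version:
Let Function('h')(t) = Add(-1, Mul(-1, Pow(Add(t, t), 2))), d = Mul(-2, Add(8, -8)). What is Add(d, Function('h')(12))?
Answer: -577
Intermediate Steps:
d = 0 (d = Mul(-2, 0) = 0)
Function('h')(t) = Add(-1, Mul(-4, Pow(t, 2))) (Function('h')(t) = Add(-1, Mul(-1, Pow(Mul(2, t), 2))) = Add(-1, Mul(-1, Mul(4, Pow(t, 2)))) = Add(-1, Mul(-4, Pow(t, 2))))
Add(d, Function('h')(12)) = Add(0, Add(-1, Mul(-4, Pow(12, 2)))) = Add(0, Add(-1, Mul(-4, 144))) = Add(0, Add(-1, -576)) = Add(0, -577) = -577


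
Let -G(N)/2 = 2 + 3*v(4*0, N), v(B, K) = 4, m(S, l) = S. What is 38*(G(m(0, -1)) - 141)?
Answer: -6422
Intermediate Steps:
G(N) = -28 (G(N) = -2*(2 + 3*4) = -2*(2 + 12) = -2*14 = -28)
38*(G(m(0, -1)) - 141) = 38*(-28 - 141) = 38*(-169) = -6422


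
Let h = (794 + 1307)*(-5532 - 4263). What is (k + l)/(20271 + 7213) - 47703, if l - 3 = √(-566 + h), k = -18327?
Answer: -327771894/6871 + I*√20579861/27484 ≈ -47704.0 + 0.16506*I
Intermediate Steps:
h = -20579295 (h = 2101*(-9795) = -20579295)
l = 3 + I*√20579861 (l = 3 + √(-566 - 20579295) = 3 + √(-20579861) = 3 + I*√20579861 ≈ 3.0 + 4536.5*I)
(k + l)/(20271 + 7213) - 47703 = (-18327 + (3 + I*√20579861))/(20271 + 7213) - 47703 = (-18324 + I*√20579861)/27484 - 47703 = (-18324 + I*√20579861)*(1/27484) - 47703 = (-4581/6871 + I*√20579861/27484) - 47703 = -327771894/6871 + I*√20579861/27484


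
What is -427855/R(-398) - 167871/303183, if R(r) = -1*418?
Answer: 119712089/117018 ≈ 1023.0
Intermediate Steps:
R(r) = -418
-427855/R(-398) - 167871/303183 = -427855/(-418) - 167871/303183 = -427855*(-1/418) - 167871*1/303183 = 427855/418 - 55957/101061 = 119712089/117018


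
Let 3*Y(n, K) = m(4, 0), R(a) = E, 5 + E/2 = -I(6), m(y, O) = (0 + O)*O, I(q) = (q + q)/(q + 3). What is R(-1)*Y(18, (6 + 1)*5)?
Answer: 0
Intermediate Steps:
I(q) = 2*q/(3 + q) (I(q) = (2*q)/(3 + q) = 2*q/(3 + q))
m(y, O) = O**2 (m(y, O) = O*O = O**2)
E = -38/3 (E = -10 + 2*(-2*6/(3 + 6)) = -10 + 2*(-2*6/9) = -10 + 2*(-1*4/3) = -10 + 2*(-4/3) = -10 - 8/3 = -38/3 ≈ -12.667)
R(a) = -38/3
Y(n, K) = 0 (Y(n, K) = (1/3)*0**2 = (1/3)*0 = 0)
R(-1)*Y(18, (6 + 1)*5) = -38/3*0 = 0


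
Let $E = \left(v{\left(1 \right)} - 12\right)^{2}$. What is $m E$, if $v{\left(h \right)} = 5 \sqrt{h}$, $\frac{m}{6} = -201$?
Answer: $-59094$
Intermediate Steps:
$m = -1206$ ($m = 6 \left(-201\right) = -1206$)
$E = 49$ ($E = \left(5 \sqrt{1} - 12\right)^{2} = \left(5 \cdot 1 - 12\right)^{2} = \left(5 - 12\right)^{2} = \left(-7\right)^{2} = 49$)
$m E = \left(-1206\right) 49 = -59094$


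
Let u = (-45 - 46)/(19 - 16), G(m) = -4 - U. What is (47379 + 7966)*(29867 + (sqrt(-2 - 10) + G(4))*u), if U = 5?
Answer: 1668098300 - 10072790*I*sqrt(3)/3 ≈ 1.6681e+9 - 5.8155e+6*I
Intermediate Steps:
G(m) = -9 (G(m) = -4 - 1*5 = -4 - 5 = -9)
u = -91/3 ≈ -30.333
(47379 + 7966)*(29867 + (sqrt(-2 - 10) + G(4))*u) = (47379 + 7966)*(29867 + (sqrt(-2 - 10) - 9)*(-91/3)) = 55345*(29867 + (sqrt(-12) - 9)*(-91/3)) = 55345*(29867 + (2*I*sqrt(3) - 9)*(-91/3)) = 55345*(29867 + (-9 + 2*I*sqrt(3))*(-91/3)) = 55345*(29867 + (273 - 182*I*sqrt(3)/3)) = 55345*(30140 - 182*I*sqrt(3)/3) = 1668098300 - 10072790*I*sqrt(3)/3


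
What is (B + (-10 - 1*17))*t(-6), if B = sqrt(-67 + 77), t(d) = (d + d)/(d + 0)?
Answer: -54 + 2*sqrt(10) ≈ -47.675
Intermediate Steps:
t(d) = 2 (t(d) = (2*d)/d = 2)
B = sqrt(10) ≈ 3.1623
(B + (-10 - 1*17))*t(-6) = (sqrt(10) + (-10 - 1*17))*2 = (sqrt(10) + (-10 - 17))*2 = (sqrt(10) - 27)*2 = (-27 + sqrt(10))*2 = -54 + 2*sqrt(10)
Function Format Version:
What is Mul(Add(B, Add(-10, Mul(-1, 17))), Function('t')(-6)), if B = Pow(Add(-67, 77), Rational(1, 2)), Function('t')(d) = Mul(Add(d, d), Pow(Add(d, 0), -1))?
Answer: Add(-54, Mul(2, Pow(10, Rational(1, 2)))) ≈ -47.675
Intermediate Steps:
Function('t')(d) = 2 (Function('t')(d) = Mul(Mul(2, d), Pow(d, -1)) = 2)
B = Pow(10, Rational(1, 2)) ≈ 3.1623
Mul(Add(B, Add(-10, Mul(-1, 17))), Function('t')(-6)) = Mul(Add(Pow(10, Rational(1, 2)), Add(-10, Mul(-1, 17))), 2) = Mul(Add(Pow(10, Rational(1, 2)), Add(-10, -17)), 2) = Mul(Add(Pow(10, Rational(1, 2)), -27), 2) = Mul(Add(-27, Pow(10, Rational(1, 2))), 2) = Add(-54, Mul(2, Pow(10, Rational(1, 2))))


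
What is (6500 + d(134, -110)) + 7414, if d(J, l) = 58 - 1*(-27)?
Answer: 13999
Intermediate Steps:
d(J, l) = 85 (d(J, l) = 58 + 27 = 85)
(6500 + d(134, -110)) + 7414 = (6500 + 85) + 7414 = 6585 + 7414 = 13999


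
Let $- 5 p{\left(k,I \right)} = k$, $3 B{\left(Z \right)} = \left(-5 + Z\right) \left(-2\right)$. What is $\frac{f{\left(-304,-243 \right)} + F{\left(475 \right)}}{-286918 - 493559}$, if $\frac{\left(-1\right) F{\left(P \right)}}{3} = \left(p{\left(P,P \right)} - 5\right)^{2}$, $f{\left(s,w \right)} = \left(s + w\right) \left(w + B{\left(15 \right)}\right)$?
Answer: $- \frac{319703}{2341431} \approx -0.13654$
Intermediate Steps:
$B{\left(Z \right)} = \frac{10}{3} - \frac{2 Z}{3}$ ($B{\left(Z \right)} = \frac{\left(-5 + Z\right) \left(-2\right)}{3} = \frac{10 - 2 Z}{3} = \frac{10}{3} - \frac{2 Z}{3}$)
$p{\left(k,I \right)} = - \frac{k}{5}$
$f{\left(s,w \right)} = \left(- \frac{20}{3} + w\right) \left(s + w\right)$ ($f{\left(s,w \right)} = \left(s + w\right) \left(w + \left(\frac{10}{3} - 10\right)\right) = \left(s + w\right) \left(w - \frac{20}{3}\right) = \left(s + w\right) \left(- \frac{20}{3} + w\right) = \left(- \frac{20}{3} + w\right) \left(s + w\right)$)
$F{\left(P \right)} = - 3 \left(-5 - \frac{P}{5}\right)^{2}$ ($F{\left(P \right)} = - 3 \left(- \frac{P}{5} - 5\right)^{2} = - 3 \left(-5 - \frac{P}{5}\right)^{2}$)
$\frac{f{\left(-304,-243 \right)} + F{\left(475 \right)}}{-286918 - 493559} = \frac{\left(\left(-243\right)^{2} - - \frac{6080}{3} - -1620 - -73872\right) - \frac{3 \left(25 + 475\right)^{2}}{25}}{-286918 - 493559} = \frac{\left(59049 + \frac{6080}{3} + 1620 + 73872\right) - \frac{3 \cdot 500^{2}}{25}}{-780477} = \left(\frac{409703}{3} - 30000\right) \left(- \frac{1}{780477}\right) = \frac{319703}{3} \left(- \frac{1}{780477}\right) = - \frac{319703}{2341431}$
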